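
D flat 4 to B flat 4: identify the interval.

M6

D to B spans six letter names (D-E-F-G-A-B): a sixth.
Counting semitones, Db4→Bb4 is 9, which is the major sixth.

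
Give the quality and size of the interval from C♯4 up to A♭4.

diminished sixth

C to A spans six letter names (C-D-E-F-G-A): a sixth.
A major sixth would be 9 semitones; C#4 to Ab4 is 7, two semitones narrower, so the interval is diminished.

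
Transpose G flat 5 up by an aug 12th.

Five letters up from G (plus an octave) reaches D.
An augmented twelfth spans 20 semitones, so from Gb5 the target pitch is D7.

D 7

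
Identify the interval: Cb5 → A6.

augmented thirteenth

C to A spans six letter names (C-D-E-F-G-A), plus an octave, so the interval is some kind of thirteenth.
A major thirteenth would be 21 semitones; Cb5 to A6 is 22, one semitone wider, so the interval is augmented.
(Equivalently, a compound augmented sixth: an augmented sixth plus an octave.)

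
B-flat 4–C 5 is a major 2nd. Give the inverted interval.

minor seventh

The rule of nine gives the new number: 9 − 2 = 7, so a second becomes a seventh.
Quality inverts too: major becomes minor. That makes the inversion a minor seventh.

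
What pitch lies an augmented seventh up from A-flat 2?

G-sharp 3

Seven letter names up from A: G.
An augmented seventh is 12 semitones; 12 semitones up from Ab2 gives G#3.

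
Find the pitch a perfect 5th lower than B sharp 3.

Counting five letter names down from B lands on E.
A perfect fifth spans 7 semitones, so from B#3 the target pitch is E#3.

E sharp 3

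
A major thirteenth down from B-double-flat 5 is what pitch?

D-double-flat 4

Six letters down from B (plus an octave) reaches D.
A major thirteenth is 21 semitones; 21 semitones down from Bbb5 gives Dbb4.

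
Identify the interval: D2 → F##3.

augmented 10th

D to F spans three letter names (D-E-F), plus an octave: a tenth.
A major tenth would be 16 semitones; D2 to F##3 is 17, one semitone wider, so the interval is augmented.
(Equivalently, a compound augmented third: an augmented third plus an octave.)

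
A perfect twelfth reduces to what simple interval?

perfect 5th

Subtracting seven from the interval number removes an octave: 12 − 7 = 5.
That makes a perfect twelfth a compound perfect fifth — an octave plus a perfect fifth.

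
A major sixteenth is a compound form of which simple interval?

M2

Each octave removed subtracts seven from the number: 16 − 14 = 2.
That makes a major sixteenth a compound major second — 2 octaves plus a major second.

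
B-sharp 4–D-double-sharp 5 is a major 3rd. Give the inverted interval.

m6

The rule of nine gives the new number: 9 − 3 = 6, so a third becomes a sixth.
Quality inverts too: major becomes minor. That makes the inversion a minor sixth.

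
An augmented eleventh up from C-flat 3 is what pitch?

Four letters up from C (plus an octave) reaches F.
Moving 18 semitones up from Cb3 (the size of an augmented eleventh) reaches F4.

F 4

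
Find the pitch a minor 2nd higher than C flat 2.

D double-flat 2

Counting two letter names up from C lands on D.
Moving 1 semitone up from Cb2 (the size of a minor second) reaches Dbb2.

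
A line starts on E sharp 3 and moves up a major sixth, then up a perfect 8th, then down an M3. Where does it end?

A major sixth up from E#3 is C##4.
Up a perfect octave from C##4: C##5 (12 semitones up).
A major third down from C##5 is A#4.

A sharp 4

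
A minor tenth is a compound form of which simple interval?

m3

Take out an octave (7 from the number): 10 − 7 = 3.
That makes a minor tenth a compound minor third — an octave plus a minor third.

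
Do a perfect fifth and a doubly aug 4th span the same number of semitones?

Yes

Both span 7 semitones: a perfect fifth and a doubly augmented fourth are the same chromatic distance.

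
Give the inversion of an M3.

The rule of nine gives the new number: 9 − 3 = 6, so a third becomes a sixth.
Quality inverts too: major becomes minor. That makes the inversion a minor sixth.

minor sixth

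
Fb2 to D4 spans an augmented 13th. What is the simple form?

Each octave removed subtracts seven from the number: 13 − 7 = 6.
That makes an augmented thirteenth a compound augmented sixth — an octave plus an augmented sixth.

augmented 6th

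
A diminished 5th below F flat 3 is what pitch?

B flat 2

Counting five letter names down from F lands on B.
A diminished fifth spans 6 semitones, so from Fb3 the target pitch is Bb2.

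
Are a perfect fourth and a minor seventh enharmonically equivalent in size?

No

A perfect fourth is 5 semitones but a minor seventh is 10 semitones — different sizes.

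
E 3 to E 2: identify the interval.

Descending from E3 to E2 is the same interval as ascending E2 to E3.
E to E is the same letter name, plus an octave, so the interval is some kind of octave.
Counting semitones, E2→E3 is 12, which is the perfect octave.

perfect octave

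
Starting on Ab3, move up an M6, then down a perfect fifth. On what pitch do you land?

Bb3

Up a major sixth from Ab3: F4 (9 semitones up).
Down a perfect fifth from F4: Bb3 (7 semitones down).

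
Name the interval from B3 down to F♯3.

P4

Descending from B3 to F#3 is the same interval as ascending F#3 to B3.
F to B spans four letter names (F-G-A-B), so the interval is some kind of fourth.
The perfect fourth spans 5 semitones, and F#3 to B3 is exactly 5 semitones — so this is a perfect fourth.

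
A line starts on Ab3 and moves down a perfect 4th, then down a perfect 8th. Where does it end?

Down a perfect fourth from Ab3: Eb3 (5 semitones down).
A perfect octave down from Eb3 is Eb2.

Eb2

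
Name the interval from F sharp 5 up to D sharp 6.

M6

F to D spans six letter names (F-G-A-B-C-D), so the interval is some kind of sixth.
The major sixth spans 9 semitones, and F#5 to D#6 is exactly 9 semitones — so this is a major sixth.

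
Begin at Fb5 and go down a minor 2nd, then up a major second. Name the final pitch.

F5

Fb5 down a minor second → Eb5 (1 semitone).
Up a major second from Eb5: F5 (2 semitones up).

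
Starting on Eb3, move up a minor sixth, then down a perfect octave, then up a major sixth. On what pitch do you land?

Ab3

Up a minor sixth from Eb3: Cb4 (8 semitones up).
A perfect octave down from Cb4 is Cb3.
Up a major sixth from Cb3: Ab3 (9 semitones up).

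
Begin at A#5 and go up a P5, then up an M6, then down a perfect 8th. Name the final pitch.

A perfect fifth up from A#5 is E#6.
Up a major sixth from E#6: C##7 (9 semitones up).
A perfect octave down from C##7 is C##6.

C##6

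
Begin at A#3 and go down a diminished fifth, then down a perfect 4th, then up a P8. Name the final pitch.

A diminished fifth down from A#3 is D##3.
A perfect fourth down from D##3 is A##2.
A##2 up a perfect octave → A##3 (12 semitones).

A##3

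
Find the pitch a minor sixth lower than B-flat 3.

D 3

Counting six letter names down from B lands on D.
A minor sixth spans 8 semitones, so from Bb3 the target pitch is D3.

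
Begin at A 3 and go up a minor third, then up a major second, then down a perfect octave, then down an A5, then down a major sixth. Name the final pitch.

Up a minor third from A3: C4 (3 semitones up).
Up a major second from C4: D4 (2 semitones up).
A perfect octave down from D4 is D3.
Down an augmented fifth from D3: Gb2 (8 semitones down).
Down a major sixth from Gb2: Bbb1 (9 semitones down).

B double-flat 1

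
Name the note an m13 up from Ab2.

Six letters up from A (plus an octave) reaches F.
A minor thirteenth is 20 semitones; 20 semitones up from Ab2 gives Fb4.

Fb4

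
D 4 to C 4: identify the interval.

major second

Descending from D4 to C4 is the same interval as ascending C4 to D4.
C to D spans two letter names (C-D), so the interval is some kind of second.
C4 to D4 is 2 semitones, matching the major second exactly, so the quality is major.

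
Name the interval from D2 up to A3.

D to A spans five letter names (D-E-F-G-A), plus an octave, so the interval is some kind of twelfth.
Counting semitones, D2→A3 is 19, which is the perfect twelfth.
(Equivalently, a compound perfect fifth: a perfect fifth plus an octave.)

perfect twelfth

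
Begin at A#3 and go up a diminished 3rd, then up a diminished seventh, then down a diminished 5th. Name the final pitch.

A#3 up a diminished third → C4 (2 semitones).
C4 up a diminished seventh → Bbb4 (9 semitones).
A diminished fifth down from Bbb4 is Eb4.

Eb4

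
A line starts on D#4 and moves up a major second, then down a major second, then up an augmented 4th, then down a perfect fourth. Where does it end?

D##4

A major second up from D#4 is E#4.
Down a major second from E#4: D#4 (2 semitones down).
Up an augmented fourth from D#4: G##4 (6 semitones up).
G##4 down a perfect fourth → D##4 (5 semitones).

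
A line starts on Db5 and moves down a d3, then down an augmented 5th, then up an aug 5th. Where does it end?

Db5 down a diminished third → B4 (2 semitones).
Down an augmented fifth from B4: Eb4 (8 semitones down).
Eb4 up an augmented fifth → B4 (8 semitones).

B4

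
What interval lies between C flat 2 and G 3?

augmented 12th

C to G spans five letter names (C-D-E-F-G), plus an octave — that makes it a twelfth of some quality.
Cb2 to G3 spans 20 semitones — one semitone wider than the perfect twelfth (19) — giving an augmented twelfth.
(Equivalently, a compound augmented fifth: an augmented fifth plus an octave.)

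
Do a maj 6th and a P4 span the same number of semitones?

A major sixth is 9 semitones but a perfect fourth is 5 semitones — different sizes.

No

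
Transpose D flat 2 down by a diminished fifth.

G 1

The fifth takes the letter from D down to G.
A diminished fifth is 6 semitones; 6 semitones down from Db2 gives G1.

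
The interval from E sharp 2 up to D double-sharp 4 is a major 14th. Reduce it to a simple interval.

major 7th

Take out an octave (7 from the number): 14 − 7 = 7.
So a major fourteenth is an octave plus a major seventh. The quality is unchanged.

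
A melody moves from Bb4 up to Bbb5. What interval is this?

B to B is the same letter name, plus an octave — that makes it an octave of some quality.
The perfect octave is 12 semitones; here we have 11, one semitone narrower: diminished.

diminished octave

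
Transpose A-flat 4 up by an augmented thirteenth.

Six letters up from A (plus an octave) reaches F.
Moving 22 semitones up from Ab4 (the size of an augmented thirteenth) reaches F#6.

F-sharp 6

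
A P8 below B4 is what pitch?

The letter stays B (same as the start), shifted an octave down.
A perfect octave is 12 semitones; 12 semitones down from B4 gives B3.

B3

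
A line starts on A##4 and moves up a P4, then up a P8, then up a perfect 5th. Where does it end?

A##6

A perfect fourth up from A##4 is D##5.
D##5 up a perfect octave → D##6 (12 semitones).
A perfect fifth up from D##6 is A##6.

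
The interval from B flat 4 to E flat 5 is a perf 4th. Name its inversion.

P5

Interval numbers invert to sum to nine: 4 + 5 = 9, so a fourth inverts to a fifth.
The quality also flips — perfect stays perfect — giving a perfect fifth.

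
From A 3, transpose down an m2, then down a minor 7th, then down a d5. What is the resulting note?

D double-sharp 2

Down a minor second from A3: G#3 (1 semitone down).
Down a minor seventh from G#3: A#2 (10 semitones down).
A diminished fifth down from A#2 is D##2.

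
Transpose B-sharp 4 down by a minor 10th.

G-double-sharp 3

Counting three letter names plus an octave down from B lands on G.
Moving 15 semitones down from B#4 (the size of a minor tenth) reaches G##3.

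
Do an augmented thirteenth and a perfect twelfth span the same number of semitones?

An augmented thirteenth is 22 semitones but a perfect twelfth is 19 semitones — different sizes.

No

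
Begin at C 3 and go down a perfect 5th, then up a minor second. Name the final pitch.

Down a perfect fifth from C3: F2 (7 semitones down).
F2 up a minor second → Gb2 (1 semitone).

G flat 2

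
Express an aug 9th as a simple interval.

augmented second

Subtracting seven from the interval number removes an octave: 9 − 7 = 2.
That makes an augmented ninth a compound augmented second — an octave plus an augmented second.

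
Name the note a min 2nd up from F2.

Gb2

Counting two letter names up from F lands on G.
Moving 1 semitone up from F2 (the size of a minor second) reaches Gb2.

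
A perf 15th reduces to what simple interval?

perfect 8th

Take out an octave (7 from the number): 15 − 7 = 8.
So a perfect fifteenth is an octave plus a perfect octave. The quality is unchanged.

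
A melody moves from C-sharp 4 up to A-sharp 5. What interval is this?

C to A spans six letter names (C-D-E-F-G-A), plus an octave — that makes it a thirteenth of some quality.
Counting semitones, C#4→A#5 is 21, which is the major thirteenth.
(Equivalently, a compound major sixth: a major sixth plus an octave.)

major thirteenth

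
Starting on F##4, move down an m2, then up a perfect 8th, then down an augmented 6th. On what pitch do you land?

F##4 down a minor second → E##4 (1 semitone).
A perfect octave up from E##4 is E##5.
E##5 down an augmented sixth → G#4 (10 semitones).

G#4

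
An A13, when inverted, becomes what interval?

First reduce the compound augmented thirteenth to its simple form, an augmented sixth.
Inverted interval numbers add to nine, so a sixth pairs with a third (6 + 3 = 9).
Quality inverts too: augmented becomes diminished. That makes the inversion a diminished third.

d3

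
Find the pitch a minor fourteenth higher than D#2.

C#4

Counting seven letter names plus an octave up from D lands on C.
A minor fourteenth spans 22 semitones, so from D#2 the target pitch is C#4.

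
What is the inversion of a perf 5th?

Inverted interval numbers add to nine, so a fifth pairs with a fourth (5 + 4 = 9).
The quality also flips — perfect stays perfect — giving a perfect fourth.

perfect fourth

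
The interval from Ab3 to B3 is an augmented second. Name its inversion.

Inverted interval numbers add to nine, so a second pairs with a seventh (2 + 7 = 9).
Quality inverts too: augmented becomes diminished. That makes the inversion a diminished seventh.

d7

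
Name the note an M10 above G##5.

B##6

The tenth's letter: G up three letter names plus an octave → B.
A major tenth spans 16 semitones, so from G##5 the target pitch is B##6.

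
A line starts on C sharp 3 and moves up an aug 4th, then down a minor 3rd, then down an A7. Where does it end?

An augmented fourth up from C#3 is F##3.
A minor third down from F##3 is D##3.
D##3 down an augmented seventh → E2 (12 semitones).

E 2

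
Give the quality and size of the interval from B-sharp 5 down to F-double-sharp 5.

perfect fourth

Descending from B#5 to F##5 is the same interval as ascending F##5 to B#5.
F to B spans four letter names (F-G-A-B): a fourth.
Counting semitones, F##5→B#5 is 5, which is the perfect fourth.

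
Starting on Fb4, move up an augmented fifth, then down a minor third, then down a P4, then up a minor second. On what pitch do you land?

F4

An augmented fifth up from Fb4 is C5.
C5 down a minor third → A4 (3 semitones).
A4 down a perfect fourth → E4 (5 semitones).
Up a minor second from E4: F4 (1 semitone up).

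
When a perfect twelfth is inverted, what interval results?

perfect 4th

First reduce the compound perfect twelfth to its simple form, a perfect fifth.
Inverted interval numbers add to nine, so a fifth pairs with a fourth (5 + 4 = 9).
And perfect stays perfect under inversion, so we get a perfect fourth.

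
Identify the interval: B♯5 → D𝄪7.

B to D spans three letter names (B-C-D), plus an octave: a tenth.
B#5 to D##7 is 16 semitones, matching the major tenth exactly, so the quality is major.
(Equivalently, a compound major third: a major third plus an octave.)

major tenth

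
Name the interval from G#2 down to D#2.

Descending from G#2 to D#2 is the same interval as ascending D#2 to G#2.
D to G spans four letter names (D-E-F-G) — that makes it a fourth of some quality.
D#2 to G#2 is 5 semitones, matching the perfect fourth exactly, so the quality is perfect.

perfect fourth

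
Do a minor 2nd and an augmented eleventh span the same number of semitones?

No

1 semitone (minor second) vs 18 semitones (augmented eleventh): not equal.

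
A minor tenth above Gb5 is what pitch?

Bbb6

Three letters up from G (plus an octave) reaches B.
A minor tenth spans 15 semitones, so from Gb5 the target pitch is Bbb6.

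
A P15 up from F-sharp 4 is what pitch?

For a fifteenth the letter name doesn't change: still F, two octaves up.
Moving 24 semitones up from F#4 (the size of a perfect fifteenth) reaches F#6.

F-sharp 6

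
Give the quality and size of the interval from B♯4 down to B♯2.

P15

Descending from B#4 to B#2 is the same interval as ascending B#2 to B#4.
B to B is the same letter name, plus 2 octaves: a fifteenth.
The perfect fifteenth spans 24 semitones, and B#2 to B#4 is exactly 24 semitones — so this is a perfect fifteenth.
(Equivalently, a compound perfect octave: a perfect octave plus an octave.)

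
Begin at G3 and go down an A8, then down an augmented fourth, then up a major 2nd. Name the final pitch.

An augmented octave down from G3 is Gb2.
Down an augmented fourth from Gb2: Dbb2 (6 semitones down).
A major second up from Dbb2 is Ebb2.

Ebb2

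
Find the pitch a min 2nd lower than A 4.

G sharp 4

The second takes the letter from A down to G.
A minor second is 1 semitone; 1 semitone down from A4 gives G#4.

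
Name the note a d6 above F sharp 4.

Counting six letter names up from F lands on D.
A diminished sixth spans 7 semitones, so from F#4 the target pitch is Db5.

D flat 5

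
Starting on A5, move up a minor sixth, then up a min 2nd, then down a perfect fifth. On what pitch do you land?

Cb6

Up a minor sixth from A5: F6 (8 semitones up).
A minor second up from F6 is Gb6.
Gb6 down a perfect fifth → Cb6 (7 semitones).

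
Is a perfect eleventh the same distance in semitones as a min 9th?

A perfect eleventh spans 17 semitones; a minor ninth spans 13 semitones. They differ by 4.

No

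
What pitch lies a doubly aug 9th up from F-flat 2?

The ninth's letter: F up two letter names plus an octave → G.
Moving 16 semitones up from Fb2 (the size of a doubly augmented ninth) reaches G#3.

G-sharp 3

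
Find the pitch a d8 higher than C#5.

The letter stays C (same as the start), shifted an octave up.
A diminished octave is 11 semitones; 11 semitones up from C#5 gives C6.

C6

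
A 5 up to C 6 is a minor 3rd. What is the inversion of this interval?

major sixth

Interval numbers invert to sum to nine: 3 + 6 = 9, so a third inverts to a sixth.
And minor becomes major under inversion, so we get a major sixth.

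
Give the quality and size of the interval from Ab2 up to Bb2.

major second

A to B spans two letter names (A-B), so the interval is some kind of second.
Ab2 to Bb2 is 2 semitones, matching the major second exactly, so the quality is major.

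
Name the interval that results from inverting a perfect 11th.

First reduce the compound perfect eleventh to its simple form, a perfect fourth.
The rule of nine gives the new number: 9 − 4 = 5, so a fourth becomes a fifth.
And perfect stays perfect under inversion, so we get a perfect fifth.

perfect 5th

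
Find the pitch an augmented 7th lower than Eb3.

Fbb2

Counting seven letter names down from E lands on F.
An augmented seventh is 12 semitones; 12 semitones down from Eb3 gives Fbb2.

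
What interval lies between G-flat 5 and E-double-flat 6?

minor sixth

G to E spans six letter names (G-A-B-C-D-E), so the interval is some kind of sixth.
Gb5 to Ebb6 is 8 semitones, a half step short of the major sixth (9), so this is minor.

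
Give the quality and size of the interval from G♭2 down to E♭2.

Descending from Gb2 to Eb2 is the same interval as ascending Eb2 to Gb2.
E to G spans three letter names (E-F-G): a third.
A major third would be 4 semitones, but Eb2 to Gb2 is 3 — one semitone narrower, making it a minor third.

minor third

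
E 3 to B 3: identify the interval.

E to B spans five letter names (E-F-G-A-B), so the interval is some kind of fifth.
Counting semitones, E3→B3 is 7, which is the perfect fifth.

perfect fifth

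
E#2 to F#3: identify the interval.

minor 9th

E to F spans two letter names (E-F), plus an octave: a ninth.
E#2 to F#3 is 13 semitones, a half step short of the major ninth (14), so this is minor.
(Equivalently, a compound minor second: a minor second plus an octave.)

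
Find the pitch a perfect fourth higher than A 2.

D 3

Counting four letter names up from A lands on D.
Moving 5 semitones up from A2 (the size of a perfect fourth) reaches D3.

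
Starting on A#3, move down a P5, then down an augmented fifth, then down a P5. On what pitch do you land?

A#3 down a perfect fifth → D#3 (7 semitones).
Down an augmented fifth from D#3: G2 (8 semitones down).
G2 down a perfect fifth → C2 (7 semitones).

C2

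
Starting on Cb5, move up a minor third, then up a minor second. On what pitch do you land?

Fbb5

A minor third up from Cb5 is Ebb5.
Ebb5 up a minor second → Fbb5 (1 semitone).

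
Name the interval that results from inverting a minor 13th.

M3

First reduce the compound minor thirteenth to its simple form, a minor sixth.
Inverted interval numbers add to nine, so a sixth pairs with a third (6 + 3 = 9).
Quality inverts too: minor becomes major. That makes the inversion a major third.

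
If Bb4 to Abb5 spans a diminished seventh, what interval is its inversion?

augmented second

Interval numbers invert to sum to nine: 7 + 2 = 9, so a seventh inverts to a second.
The quality also flips — diminished becomes augmented — giving an augmented second.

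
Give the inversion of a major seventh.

minor 2nd

The rule of nine gives the new number: 9 − 7 = 2, so a seventh becomes a second.
And major becomes minor under inversion, so we get a minor second.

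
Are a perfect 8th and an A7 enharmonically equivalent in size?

A perfect octave spans 12 semitones, and an augmented seventh also spans 12 semitones — they're enharmonic.

Yes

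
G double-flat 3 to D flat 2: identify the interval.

Descending from Gbb3 to Db2 is the same interval as ascending Db2 to Gbb3.
D to G spans four letter names (D-E-F-G), plus an octave — that makes it an eleventh of some quality.
Db2 to Gbb3 spans 16 semitones — one semitone narrower than the perfect eleventh (17) — giving a diminished eleventh.
(Equivalently, a compound diminished fourth: a diminished fourth plus an octave.)

diminished eleventh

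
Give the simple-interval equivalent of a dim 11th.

Subtracting seven from the interval number removes an octave: 11 − 7 = 4.
So a diminished eleventh is an octave plus a diminished fourth. The quality is unchanged.

diminished fourth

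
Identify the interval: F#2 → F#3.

perfect 8th

F to F is the same letter name, plus an octave: an octave.
The perfect octave spans 12 semitones, and F#2 to F#3 is exactly 12 semitones — so this is a perfect octave.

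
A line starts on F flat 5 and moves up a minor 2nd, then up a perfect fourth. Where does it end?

Up a minor second from Fb5: Gbb5 (1 semitone up).
Gbb5 up a perfect fourth → Cbb6 (5 semitones).

C double-flat 6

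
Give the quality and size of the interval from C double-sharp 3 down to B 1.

augmented ninth

Descending from C##3 to B1 is the same interval as ascending B1 to C##3.
B to C spans two letter names (B-C), plus an octave: a ninth.
B1 to C##3 spans 15 semitones — one semitone wider than the major ninth (14) — giving an augmented ninth.
(Equivalently, a compound augmented second: an augmented second plus an octave.)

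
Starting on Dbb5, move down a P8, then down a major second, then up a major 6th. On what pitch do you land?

A perfect octave down from Dbb5 is Dbb4.
A major second down from Dbb4 is Cbb4.
Up a major sixth from Cbb4: Abb4 (9 semitones up).

Abb4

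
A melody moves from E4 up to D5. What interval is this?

m7

E to D spans seven letter names (E-F-G-A-B-C-D), so the interval is some kind of seventh.
E4 to D5 is 10 semitones, a half step short of the major seventh (11), so this is minor.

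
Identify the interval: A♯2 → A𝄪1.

diminished octave

Descending from A#2 to A##1 is the same interval as ascending A##1 to A#2.
A to A is the same letter name, plus an octave: an octave.
The perfect octave is 12 semitones; here we have 11, one semitone narrower: diminished.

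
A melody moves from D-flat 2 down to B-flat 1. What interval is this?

Descending from Db2 to Bb1 is the same interval as ascending Bb1 to Db2.
B to D spans three letter names (B-C-D) — that makes it a third of some quality.
Bb1 to Db2 is 3 semitones, a half step short of the major third (4), so this is minor.

minor third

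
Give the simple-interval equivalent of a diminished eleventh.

Each octave removed subtracts seven from the number: 11 − 7 = 4.
That makes a diminished eleventh a compound diminished fourth — an octave plus a diminished fourth.

diminished 4th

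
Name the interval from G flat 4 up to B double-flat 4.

G to B spans three letter names (G-A-B) — that makes it a third of some quality.
At 3 semitones, Gb4→Bbb4 falls one short of a major third: minor.

m3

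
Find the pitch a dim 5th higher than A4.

Counting five letter names up from A lands on E.
Moving 6 semitones up from A4 (the size of a diminished fifth) reaches Eb5.

Eb5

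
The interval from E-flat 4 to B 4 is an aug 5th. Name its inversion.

diminished fourth

Interval numbers invert to sum to nine: 5 + 4 = 9, so a fifth inverts to a fourth.
And augmented becomes diminished under inversion, so we get a diminished fourth.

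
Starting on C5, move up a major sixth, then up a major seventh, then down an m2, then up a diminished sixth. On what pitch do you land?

A major sixth up from C5 is A5.
A5 up a major seventh → G#6 (11 semitones).
G#6 down a minor second → F##6 (1 semitone).
F##6 up a diminished sixth → D7 (7 semitones).

D7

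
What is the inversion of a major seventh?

minor 2nd

Interval numbers invert to sum to nine: 7 + 2 = 9, so a seventh inverts to a second.
And major becomes minor under inversion, so we get a minor second.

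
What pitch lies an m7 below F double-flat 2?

Counting seven letter names down from F lands on G.
A minor seventh spans 10 semitones, so from Fbb2 the target pitch is Gbb1.

G double-flat 1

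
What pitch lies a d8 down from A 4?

A-sharp 3

For an octave the letter name doesn't change: still A, an octave down.
A diminished octave is 11 semitones; 11 semitones down from A4 gives A#3.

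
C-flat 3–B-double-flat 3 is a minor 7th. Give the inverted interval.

Interval numbers invert to sum to nine: 7 + 2 = 9, so a seventh inverts to a second.
Quality inverts too: minor becomes major. That makes the inversion a major second.

major second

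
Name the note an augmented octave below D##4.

D#3

An octave keeps the letter name D, an octave down from D.
An augmented octave is 13 semitones; 13 semitones down from D##4 gives D#3.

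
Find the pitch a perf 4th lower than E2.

B1

Four letter names down from E: B.
A perfect fourth spans 5 semitones, so from E2 the target pitch is B1.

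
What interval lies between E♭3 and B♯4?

E to B spans five letter names (E-F-G-A-B), plus an octave: a twelfth.
Eb3 to B#4 spans 21 semitones — two semitones wider than the perfect twelfth (19) — giving a doubly augmented twelfth.
(Equivalently, a compound doubly augmented fifth: a doubly augmented fifth plus an octave.)

AA12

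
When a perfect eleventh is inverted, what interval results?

First reduce the compound perfect eleventh to its simple form, a perfect fourth.
The rule of nine gives the new number: 9 − 4 = 5, so a fourth becomes a fifth.
Quality inverts too: perfect stays perfect. That makes the inversion a perfect fifth.

perfect 5th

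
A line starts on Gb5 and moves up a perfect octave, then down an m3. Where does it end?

Up a perfect octave from Gb5: Gb6 (12 semitones up).
A minor third down from Gb6 is Eb6.

Eb6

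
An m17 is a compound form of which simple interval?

Subtracting seven from the interval number removes an octave: 17 − 14 = 3.
That makes a minor seventeenth a compound minor third — 2 octaves plus a minor third.

m3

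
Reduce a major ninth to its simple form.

Take out an octave (7 from the number): 9 − 7 = 2.
So a major ninth is an octave plus a major second. The quality is unchanged.

M2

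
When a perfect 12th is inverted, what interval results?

First reduce the compound perfect twelfth to its simple form, a perfect fifth.
Interval numbers invert to sum to nine: 5 + 4 = 9, so a fifth inverts to a fourth.
The quality also flips — perfect stays perfect — giving a perfect fourth.

perfect fourth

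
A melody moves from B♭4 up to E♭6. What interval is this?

perfect eleventh

B to E spans four letter names (B-C-D-E), plus an octave: an eleventh.
The perfect eleventh spans 17 semitones, and Bb4 to Eb6 is exactly 17 semitones — so this is a perfect eleventh.
(Equivalently, a compound perfect fourth: a perfect fourth plus an octave.)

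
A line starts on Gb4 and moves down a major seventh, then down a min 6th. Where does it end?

Cb3

Gb4 down a major seventh → Abb3 (11 semitones).
Abb3 down a minor sixth → Cb3 (8 semitones).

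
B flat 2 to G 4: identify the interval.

major thirteenth

B to G spans six letter names (B-C-D-E-F-G), plus an octave — that makes it a thirteenth of some quality.
Bb2 to G4 is 21 semitones, matching the major thirteenth exactly, so the quality is major.
(Equivalently, a compound major sixth: a major sixth plus an octave.)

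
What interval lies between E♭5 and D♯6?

E to D spans seven letter names (E-F-G-A-B-C-D) — that makes it a seventh of some quality.
The major seventh is 11 semitones; here we have 12, one semitone wider: augmented.

augmented seventh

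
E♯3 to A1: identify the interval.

augmented twelfth

Descending from E#3 to A1 is the same interval as ascending A1 to E#3.
A to E spans five letter names (A-B-C-D-E), plus an octave: a twelfth.
A1 to E#3 spans 20 semitones — one semitone wider than the perfect twelfth (19) — giving an augmented twelfth.
(Equivalently, a compound augmented fifth: an augmented fifth plus an octave.)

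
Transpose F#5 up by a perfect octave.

F#6

An octave keeps the letter name F, an octave up from F.
A perfect octave spans 12 semitones, so from F#5 the target pitch is F#6.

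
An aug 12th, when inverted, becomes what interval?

First reduce the compound augmented twelfth to its simple form, an augmented fifth.
Interval numbers invert to sum to nine: 5 + 4 = 9, so a fifth inverts to a fourth.
The quality also flips — augmented becomes diminished — giving a diminished fourth.

diminished 4th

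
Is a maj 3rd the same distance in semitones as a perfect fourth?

4 semitones (major third) vs 5 semitones (perfect fourth): not equal.

No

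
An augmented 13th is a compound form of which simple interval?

A6

Subtracting seven from the interval number removes an octave: 13 − 7 = 6.
So an augmented thirteenth is an octave plus an augmented sixth. The quality is unchanged.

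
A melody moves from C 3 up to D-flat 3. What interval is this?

minor 2nd

C to D spans two letter names (C-D): a second.
C3 to Db3 is 1 semitone, a half step short of the major second (2), so this is minor.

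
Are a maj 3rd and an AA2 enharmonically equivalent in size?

A major third = 4 semitones = a doubly augmented second; enharmonically equal.

Yes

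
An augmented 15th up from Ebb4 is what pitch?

Eb6

The letter stays E (same as the start), shifted two octaves up.
An augmented fifteenth spans 25 semitones, so from Ebb4 the target pitch is Eb6.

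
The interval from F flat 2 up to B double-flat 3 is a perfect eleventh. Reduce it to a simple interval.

perfect fourth

Subtracting seven from the interval number removes an octave: 11 − 7 = 4.
So a perfect eleventh is an octave plus a perfect fourth. The quality is unchanged.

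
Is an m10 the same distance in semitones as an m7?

No

A minor tenth spans 15 semitones; a minor seventh spans 10 semitones. They differ by 5.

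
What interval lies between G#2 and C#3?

G to C spans four letter names (G-A-B-C): a fourth.
The perfect fourth spans 5 semitones, and G#2 to C#3 is exactly 5 semitones — so this is a perfect fourth.

perfect 4th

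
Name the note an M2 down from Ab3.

Counting two letter names down from A lands on G.
A major second is 2 semitones; 2 semitones down from Ab3 gives Gb3.

Gb3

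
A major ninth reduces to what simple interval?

Each octave removed subtracts seven from the number: 9 − 7 = 2.
So a major ninth is an octave plus a major second. The quality is unchanged.

major second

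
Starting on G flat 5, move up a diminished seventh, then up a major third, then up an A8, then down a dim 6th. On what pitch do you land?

A diminished seventh up from Gb5 is Fbb6.
Fbb6 up a major third → Abb6 (4 semitones).
Up an augmented octave from Abb6: Ab7 (13 semitones up).
Down a diminished sixth from Ab7: C#7 (7 semitones down).

C sharp 7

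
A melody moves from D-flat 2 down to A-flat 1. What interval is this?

perfect fourth

Descending from Db2 to Ab1 is the same interval as ascending Ab1 to Db2.
A to D spans four letter names (A-B-C-D) — that makes it a fourth of some quality.
Counting semitones, Ab1→Db2 is 5, which is the perfect fourth.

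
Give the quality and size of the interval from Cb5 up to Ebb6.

C to E spans three letter names (C-D-E), plus an octave — that makes it a tenth of some quality.
At 15 semitones, Cb5→Ebb6 falls one short of a major tenth: minor.
(Equivalently, a compound minor third: a minor third plus an octave.)

minor tenth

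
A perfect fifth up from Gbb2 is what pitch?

Dbb3

Counting five letter names up from G lands on D.
Moving 7 semitones up from Gbb2 (the size of a perfect fifth) reaches Dbb3.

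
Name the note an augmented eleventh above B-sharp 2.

E-double-sharp 4

Counting four letter names plus an octave up from B lands on E.
An augmented eleventh spans 18 semitones, so from B#2 the target pitch is E##4.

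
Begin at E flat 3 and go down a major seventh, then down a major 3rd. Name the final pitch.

D double-flat 2

Down a major seventh from Eb3: Fb2 (11 semitones down).
Fb2 down a major third → Dbb2 (4 semitones).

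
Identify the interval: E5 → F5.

E to F spans two letter names (E-F): a second.
E5 to F5 is 1 semitone, a half step short of the major second (2), so this is minor.

minor second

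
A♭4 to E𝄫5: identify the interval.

diminished fifth

A to E spans five letter names (A-B-C-D-E) — that makes it a fifth of some quality.
Ab4 to Ebb5 spans 6 semitones — one semitone narrower than the perfect fifth (7) — giving a diminished fifth.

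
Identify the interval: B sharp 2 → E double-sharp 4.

A11

B to E spans four letter names (B-C-D-E), plus an octave — that makes it an eleventh of some quality.
A perfect eleventh would be 17 semitones; B#2 to E##4 is 18, one semitone wider, so the interval is augmented.
(Equivalently, a compound augmented fourth: an augmented fourth plus an octave.)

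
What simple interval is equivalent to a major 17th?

major 3rd

Take out 2 octaves (14 from the number): 17 − 14 = 3.
That makes a major seventeenth a compound major third — 2 octaves plus a major third.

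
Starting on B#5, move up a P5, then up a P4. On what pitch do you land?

B#6

Up a perfect fifth from B#5: F##6 (7 semitones up).
Up a perfect fourth from F##6: B#6 (5 semitones up).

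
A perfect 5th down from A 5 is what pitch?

D 5

Counting five letter names down from A lands on D.
Moving 7 semitones down from A5 (the size of a perfect fifth) reaches D5.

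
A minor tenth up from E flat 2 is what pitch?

Counting three letter names plus an octave up from E lands on G.
A minor tenth is 15 semitones; 15 semitones up from Eb2 gives Gb3.

G flat 3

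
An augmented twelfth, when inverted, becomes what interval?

diminished 4th

First reduce the compound augmented twelfth to its simple form, an augmented fifth.
Interval numbers invert to sum to nine: 5 + 4 = 9, so a fifth inverts to a fourth.
And augmented becomes diminished under inversion, so we get a diminished fourth.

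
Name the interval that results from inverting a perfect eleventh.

perfect fifth

First reduce the compound perfect eleventh to its simple form, a perfect fourth.
Interval numbers invert to sum to nine: 4 + 5 = 9, so a fourth inverts to a fifth.
The quality also flips — perfect stays perfect — giving a perfect fifth.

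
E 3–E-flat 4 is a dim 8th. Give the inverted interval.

A1

Interval numbers invert to sum to nine: 8 + 1 = 9, so an octave inverts to a unison.
The quality also flips — diminished becomes augmented — giving an augmented unison.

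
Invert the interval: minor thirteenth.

First reduce the compound minor thirteenth to its simple form, a minor sixth.
Interval numbers invert to sum to nine: 6 + 3 = 9, so a sixth inverts to a third.
And minor becomes major under inversion, so we get a major third.

major third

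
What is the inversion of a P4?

perfect fifth

Interval numbers invert to sum to nine: 4 + 5 = 9, so a fourth inverts to a fifth.
The quality also flips — perfect stays perfect — giving a perfect fifth.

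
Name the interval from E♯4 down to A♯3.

Descending from E#4 to A#3 is the same interval as ascending A#3 to E#4.
A to E spans five letter names (A-B-C-D-E): a fifth.
Counting semitones, A#3→E#4 is 7, which is the perfect fifth.

perfect fifth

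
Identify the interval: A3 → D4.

A to D spans four letter names (A-B-C-D): a fourth.
Counting semitones, A3→D4 is 5, which is the perfect fourth.

perfect 4th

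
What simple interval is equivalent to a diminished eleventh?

d4

Each octave removed subtracts seven from the number: 11 − 7 = 4.
That makes a diminished eleventh a compound diminished fourth — an octave plus a diminished fourth.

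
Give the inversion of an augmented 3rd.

Inverted interval numbers add to nine, so a third pairs with a sixth (3 + 6 = 9).
Quality inverts too: augmented becomes diminished. That makes the inversion a diminished sixth.

diminished 6th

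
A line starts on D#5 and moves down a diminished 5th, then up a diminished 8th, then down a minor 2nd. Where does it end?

F##5

Down a diminished fifth from D#5: G##4 (6 semitones down).
Up a diminished octave from G##4: G#5 (11 semitones up).
A minor second down from G#5 is F##5.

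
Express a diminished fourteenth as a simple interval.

Take out an octave (7 from the number): 14 − 7 = 7.
So a diminished fourteenth is an octave plus a diminished seventh. The quality is unchanged.

diminished seventh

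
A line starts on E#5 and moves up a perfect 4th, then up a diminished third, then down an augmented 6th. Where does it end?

E#5 up a perfect fourth → A#5 (5 semitones).
A diminished third up from A#5 is C6.
Down an augmented sixth from C6: Ebb5 (10 semitones down).

Ebb5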